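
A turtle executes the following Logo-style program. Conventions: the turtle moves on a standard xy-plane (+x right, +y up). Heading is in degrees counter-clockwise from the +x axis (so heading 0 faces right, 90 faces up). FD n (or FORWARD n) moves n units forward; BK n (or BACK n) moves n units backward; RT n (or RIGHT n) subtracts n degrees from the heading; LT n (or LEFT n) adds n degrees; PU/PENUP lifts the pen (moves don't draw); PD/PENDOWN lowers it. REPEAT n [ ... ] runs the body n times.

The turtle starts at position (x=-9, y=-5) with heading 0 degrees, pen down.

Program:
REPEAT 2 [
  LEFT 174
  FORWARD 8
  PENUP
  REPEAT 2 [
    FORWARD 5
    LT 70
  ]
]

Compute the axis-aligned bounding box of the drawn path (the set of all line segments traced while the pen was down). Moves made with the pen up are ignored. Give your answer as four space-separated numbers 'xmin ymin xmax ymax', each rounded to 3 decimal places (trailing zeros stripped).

Executing turtle program step by step:
Start: pos=(-9,-5), heading=0, pen down
REPEAT 2 [
  -- iteration 1/2 --
  LT 174: heading 0 -> 174
  FD 8: (-9,-5) -> (-16.956,-4.164) [heading=174, draw]
  PU: pen up
  REPEAT 2 [
    -- iteration 1/2 --
    FD 5: (-16.956,-4.164) -> (-21.929,-3.641) [heading=174, move]
    LT 70: heading 174 -> 244
    -- iteration 2/2 --
    FD 5: (-21.929,-3.641) -> (-24.121,-8.135) [heading=244, move]
    LT 70: heading 244 -> 314
  ]
  -- iteration 2/2 --
  LT 174: heading 314 -> 128
  FD 8: (-24.121,-8.135) -> (-29.046,-1.831) [heading=128, move]
  PU: pen up
  REPEAT 2 [
    -- iteration 1/2 --
    FD 5: (-29.046,-1.831) -> (-32.124,2.109) [heading=128, move]
    LT 70: heading 128 -> 198
    -- iteration 2/2 --
    FD 5: (-32.124,2.109) -> (-36.88,0.564) [heading=198, move]
    LT 70: heading 198 -> 268
  ]
]
Final: pos=(-36.88,0.564), heading=268, 1 segment(s) drawn

Segment endpoints: x in {-16.956, -9}, y in {-5, -4.164}
xmin=-16.956, ymin=-5, xmax=-9, ymax=-4.164

Answer: -16.956 -5 -9 -4.164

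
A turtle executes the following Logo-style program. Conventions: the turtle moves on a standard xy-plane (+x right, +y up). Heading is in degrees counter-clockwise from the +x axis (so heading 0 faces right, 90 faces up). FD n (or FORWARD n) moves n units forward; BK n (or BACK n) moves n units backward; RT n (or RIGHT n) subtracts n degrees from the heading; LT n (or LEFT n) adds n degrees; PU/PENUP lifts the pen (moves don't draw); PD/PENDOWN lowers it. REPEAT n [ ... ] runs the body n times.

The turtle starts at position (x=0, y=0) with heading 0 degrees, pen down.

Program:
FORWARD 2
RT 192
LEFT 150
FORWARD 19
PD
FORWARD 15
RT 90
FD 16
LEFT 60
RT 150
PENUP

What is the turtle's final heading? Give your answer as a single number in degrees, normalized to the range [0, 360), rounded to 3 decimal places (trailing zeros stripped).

Answer: 138

Derivation:
Executing turtle program step by step:
Start: pos=(0,0), heading=0, pen down
FD 2: (0,0) -> (2,0) [heading=0, draw]
RT 192: heading 0 -> 168
LT 150: heading 168 -> 318
FD 19: (2,0) -> (16.12,-12.713) [heading=318, draw]
PD: pen down
FD 15: (16.12,-12.713) -> (27.267,-22.75) [heading=318, draw]
RT 90: heading 318 -> 228
FD 16: (27.267,-22.75) -> (16.561,-34.641) [heading=228, draw]
LT 60: heading 228 -> 288
RT 150: heading 288 -> 138
PU: pen up
Final: pos=(16.561,-34.641), heading=138, 4 segment(s) drawn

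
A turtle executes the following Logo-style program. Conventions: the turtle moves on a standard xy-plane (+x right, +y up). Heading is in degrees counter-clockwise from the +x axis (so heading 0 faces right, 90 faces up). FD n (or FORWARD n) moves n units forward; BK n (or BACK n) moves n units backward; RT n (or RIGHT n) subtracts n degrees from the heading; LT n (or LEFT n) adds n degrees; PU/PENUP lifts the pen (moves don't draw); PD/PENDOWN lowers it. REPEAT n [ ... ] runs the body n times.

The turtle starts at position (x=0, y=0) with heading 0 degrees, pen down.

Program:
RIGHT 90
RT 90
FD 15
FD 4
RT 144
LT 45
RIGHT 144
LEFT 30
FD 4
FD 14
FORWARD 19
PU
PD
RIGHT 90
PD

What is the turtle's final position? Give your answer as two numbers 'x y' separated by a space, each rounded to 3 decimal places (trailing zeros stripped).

Answer: 12.031 -20.152

Derivation:
Executing turtle program step by step:
Start: pos=(0,0), heading=0, pen down
RT 90: heading 0 -> 270
RT 90: heading 270 -> 180
FD 15: (0,0) -> (-15,0) [heading=180, draw]
FD 4: (-15,0) -> (-19,0) [heading=180, draw]
RT 144: heading 180 -> 36
LT 45: heading 36 -> 81
RT 144: heading 81 -> 297
LT 30: heading 297 -> 327
FD 4: (-19,0) -> (-15.645,-2.179) [heading=327, draw]
FD 14: (-15.645,-2.179) -> (-3.904,-9.804) [heading=327, draw]
FD 19: (-3.904,-9.804) -> (12.031,-20.152) [heading=327, draw]
PU: pen up
PD: pen down
RT 90: heading 327 -> 237
PD: pen down
Final: pos=(12.031,-20.152), heading=237, 5 segment(s) drawn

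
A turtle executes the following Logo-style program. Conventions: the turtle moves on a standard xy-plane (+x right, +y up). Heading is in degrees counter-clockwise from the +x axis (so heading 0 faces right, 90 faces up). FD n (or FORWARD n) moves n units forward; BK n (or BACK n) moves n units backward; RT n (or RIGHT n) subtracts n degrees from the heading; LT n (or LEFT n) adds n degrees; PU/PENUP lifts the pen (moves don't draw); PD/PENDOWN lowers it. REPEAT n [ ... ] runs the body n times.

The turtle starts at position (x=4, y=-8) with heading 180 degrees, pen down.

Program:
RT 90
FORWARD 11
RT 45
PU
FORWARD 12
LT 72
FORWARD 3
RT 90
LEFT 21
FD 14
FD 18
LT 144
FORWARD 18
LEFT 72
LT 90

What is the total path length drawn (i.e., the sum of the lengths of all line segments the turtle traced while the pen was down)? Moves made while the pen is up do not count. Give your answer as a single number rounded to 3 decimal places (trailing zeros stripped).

Executing turtle program step by step:
Start: pos=(4,-8), heading=180, pen down
RT 90: heading 180 -> 90
FD 11: (4,-8) -> (4,3) [heading=90, draw]
RT 45: heading 90 -> 45
PU: pen up
FD 12: (4,3) -> (12.485,11.485) [heading=45, move]
LT 72: heading 45 -> 117
FD 3: (12.485,11.485) -> (11.123,14.158) [heading=117, move]
RT 90: heading 117 -> 27
LT 21: heading 27 -> 48
FD 14: (11.123,14.158) -> (20.491,24.562) [heading=48, move]
FD 18: (20.491,24.562) -> (32.535,37.939) [heading=48, move]
LT 144: heading 48 -> 192
FD 18: (32.535,37.939) -> (14.929,34.197) [heading=192, move]
LT 72: heading 192 -> 264
LT 90: heading 264 -> 354
Final: pos=(14.929,34.197), heading=354, 1 segment(s) drawn

Segment lengths:
  seg 1: (4,-8) -> (4,3), length = 11
Total = 11

Answer: 11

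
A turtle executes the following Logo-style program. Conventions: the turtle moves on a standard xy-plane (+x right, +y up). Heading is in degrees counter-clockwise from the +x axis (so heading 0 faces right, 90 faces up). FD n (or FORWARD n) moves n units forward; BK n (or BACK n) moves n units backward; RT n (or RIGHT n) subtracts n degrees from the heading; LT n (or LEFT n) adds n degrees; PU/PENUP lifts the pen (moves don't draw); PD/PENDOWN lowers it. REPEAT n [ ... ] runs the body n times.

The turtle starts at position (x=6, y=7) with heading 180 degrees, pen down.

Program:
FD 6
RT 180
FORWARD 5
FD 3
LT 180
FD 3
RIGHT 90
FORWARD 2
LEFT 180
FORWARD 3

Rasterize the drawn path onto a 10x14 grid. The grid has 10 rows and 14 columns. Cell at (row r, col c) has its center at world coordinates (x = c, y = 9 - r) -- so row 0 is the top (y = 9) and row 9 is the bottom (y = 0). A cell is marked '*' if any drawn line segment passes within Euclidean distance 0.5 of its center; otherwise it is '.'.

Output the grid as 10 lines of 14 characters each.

Answer: .....*........
.....*........
*********.....
.....*........
..............
..............
..............
..............
..............
..............

Derivation:
Segment 0: (6,7) -> (0,7)
Segment 1: (0,7) -> (5,7)
Segment 2: (5,7) -> (8,7)
Segment 3: (8,7) -> (5,7)
Segment 4: (5,7) -> (5,9)
Segment 5: (5,9) -> (5,6)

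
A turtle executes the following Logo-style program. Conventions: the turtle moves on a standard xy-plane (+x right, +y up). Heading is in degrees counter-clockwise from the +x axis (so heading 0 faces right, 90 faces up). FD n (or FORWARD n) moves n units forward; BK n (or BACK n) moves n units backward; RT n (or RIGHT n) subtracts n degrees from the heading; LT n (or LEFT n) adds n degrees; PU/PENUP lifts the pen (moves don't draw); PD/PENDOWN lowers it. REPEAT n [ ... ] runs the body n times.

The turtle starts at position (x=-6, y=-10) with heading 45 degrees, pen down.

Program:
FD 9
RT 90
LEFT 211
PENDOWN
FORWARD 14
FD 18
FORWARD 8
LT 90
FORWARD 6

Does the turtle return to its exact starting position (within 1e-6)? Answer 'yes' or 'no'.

Executing turtle program step by step:
Start: pos=(-6,-10), heading=45, pen down
FD 9: (-6,-10) -> (0.364,-3.636) [heading=45, draw]
RT 90: heading 45 -> 315
LT 211: heading 315 -> 166
PD: pen down
FD 14: (0.364,-3.636) -> (-13.22,-0.249) [heading=166, draw]
FD 18: (-13.22,-0.249) -> (-30.686,4.105) [heading=166, draw]
FD 8: (-30.686,4.105) -> (-38.448,6.041) [heading=166, draw]
LT 90: heading 166 -> 256
FD 6: (-38.448,6.041) -> (-39.899,0.219) [heading=256, draw]
Final: pos=(-39.899,0.219), heading=256, 5 segment(s) drawn

Start position: (-6, -10)
Final position: (-39.899, 0.219)
Distance = 35.406; >= 1e-6 -> NOT closed

Answer: no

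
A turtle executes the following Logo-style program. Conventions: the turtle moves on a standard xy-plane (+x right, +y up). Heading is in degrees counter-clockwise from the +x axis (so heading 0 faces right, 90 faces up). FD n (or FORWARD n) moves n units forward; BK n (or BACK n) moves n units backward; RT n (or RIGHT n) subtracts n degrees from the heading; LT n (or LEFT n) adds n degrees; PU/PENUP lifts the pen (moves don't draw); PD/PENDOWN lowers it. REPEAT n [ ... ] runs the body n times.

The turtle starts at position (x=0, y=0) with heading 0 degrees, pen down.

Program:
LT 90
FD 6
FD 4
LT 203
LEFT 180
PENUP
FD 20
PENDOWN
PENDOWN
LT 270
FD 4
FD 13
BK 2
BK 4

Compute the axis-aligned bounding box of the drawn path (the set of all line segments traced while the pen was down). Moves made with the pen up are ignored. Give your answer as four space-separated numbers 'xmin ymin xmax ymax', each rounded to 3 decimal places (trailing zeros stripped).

Executing turtle program step by step:
Start: pos=(0,0), heading=0, pen down
LT 90: heading 0 -> 90
FD 6: (0,0) -> (0,6) [heading=90, draw]
FD 4: (0,6) -> (0,10) [heading=90, draw]
LT 203: heading 90 -> 293
LT 180: heading 293 -> 113
PU: pen up
FD 20: (0,10) -> (-7.815,28.41) [heading=113, move]
PD: pen down
PD: pen down
LT 270: heading 113 -> 23
FD 4: (-7.815,28.41) -> (-4.133,29.973) [heading=23, draw]
FD 13: (-4.133,29.973) -> (7.834,35.053) [heading=23, draw]
BK 2: (7.834,35.053) -> (5.993,34.271) [heading=23, draw]
BK 4: (5.993,34.271) -> (2.311,32.708) [heading=23, draw]
Final: pos=(2.311,32.708), heading=23, 6 segment(s) drawn

Segment endpoints: x in {-7.815, -4.133, 0, 0, 0, 2.311, 5.993, 7.834}, y in {0, 6, 10, 28.41, 29.973, 32.708, 34.271, 35.053}
xmin=-7.815, ymin=0, xmax=7.834, ymax=35.053

Answer: -7.815 0 7.834 35.053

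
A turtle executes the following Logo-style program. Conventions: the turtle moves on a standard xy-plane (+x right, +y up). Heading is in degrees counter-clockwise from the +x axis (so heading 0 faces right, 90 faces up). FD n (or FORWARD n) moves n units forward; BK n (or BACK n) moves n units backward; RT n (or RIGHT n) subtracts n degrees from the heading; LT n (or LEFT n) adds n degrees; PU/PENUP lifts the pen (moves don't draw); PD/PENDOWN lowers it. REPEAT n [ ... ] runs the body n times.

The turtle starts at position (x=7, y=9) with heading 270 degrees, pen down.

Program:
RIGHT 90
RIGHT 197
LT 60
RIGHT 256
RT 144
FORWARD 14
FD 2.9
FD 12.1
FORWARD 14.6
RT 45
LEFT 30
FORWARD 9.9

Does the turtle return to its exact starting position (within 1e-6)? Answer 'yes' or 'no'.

Executing turtle program step by step:
Start: pos=(7,9), heading=270, pen down
RT 90: heading 270 -> 180
RT 197: heading 180 -> 343
LT 60: heading 343 -> 43
RT 256: heading 43 -> 147
RT 144: heading 147 -> 3
FD 14: (7,9) -> (20.981,9.733) [heading=3, draw]
FD 2.9: (20.981,9.733) -> (23.877,9.884) [heading=3, draw]
FD 12.1: (23.877,9.884) -> (35.96,10.518) [heading=3, draw]
FD 14.6: (35.96,10.518) -> (50.54,11.282) [heading=3, draw]
RT 45: heading 3 -> 318
LT 30: heading 318 -> 348
FD 9.9: (50.54,11.282) -> (60.224,9.224) [heading=348, draw]
Final: pos=(60.224,9.224), heading=348, 5 segment(s) drawn

Start position: (7, 9)
Final position: (60.224, 9.224)
Distance = 53.224; >= 1e-6 -> NOT closed

Answer: no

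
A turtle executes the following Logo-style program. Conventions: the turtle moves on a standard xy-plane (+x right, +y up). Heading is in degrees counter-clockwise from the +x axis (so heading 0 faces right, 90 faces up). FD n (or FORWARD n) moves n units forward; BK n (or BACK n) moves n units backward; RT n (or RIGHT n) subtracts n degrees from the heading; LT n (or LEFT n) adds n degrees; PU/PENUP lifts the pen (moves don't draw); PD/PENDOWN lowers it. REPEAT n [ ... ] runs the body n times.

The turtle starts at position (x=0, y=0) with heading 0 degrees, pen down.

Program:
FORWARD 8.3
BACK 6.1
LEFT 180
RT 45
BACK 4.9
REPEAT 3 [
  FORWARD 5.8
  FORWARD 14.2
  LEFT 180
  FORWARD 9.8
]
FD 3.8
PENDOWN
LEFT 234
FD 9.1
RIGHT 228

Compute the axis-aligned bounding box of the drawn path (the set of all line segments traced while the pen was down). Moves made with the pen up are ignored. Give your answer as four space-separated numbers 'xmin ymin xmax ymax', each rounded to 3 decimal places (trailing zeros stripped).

Executing turtle program step by step:
Start: pos=(0,0), heading=0, pen down
FD 8.3: (0,0) -> (8.3,0) [heading=0, draw]
BK 6.1: (8.3,0) -> (2.2,0) [heading=0, draw]
LT 180: heading 0 -> 180
RT 45: heading 180 -> 135
BK 4.9: (2.2,0) -> (5.665,-3.465) [heading=135, draw]
REPEAT 3 [
  -- iteration 1/3 --
  FD 5.8: (5.665,-3.465) -> (1.564,0.636) [heading=135, draw]
  FD 14.2: (1.564,0.636) -> (-8.477,10.677) [heading=135, draw]
  LT 180: heading 135 -> 315
  FD 9.8: (-8.477,10.677) -> (-1.548,3.748) [heading=315, draw]
  -- iteration 2/3 --
  FD 5.8: (-1.548,3.748) -> (2.554,-0.354) [heading=315, draw]
  FD 14.2: (2.554,-0.354) -> (12.594,-10.394) [heading=315, draw]
  LT 180: heading 315 -> 135
  FD 9.8: (12.594,-10.394) -> (5.665,-3.465) [heading=135, draw]
  -- iteration 3/3 --
  FD 5.8: (5.665,-3.465) -> (1.564,0.636) [heading=135, draw]
  FD 14.2: (1.564,0.636) -> (-8.477,10.677) [heading=135, draw]
  LT 180: heading 135 -> 315
  FD 9.8: (-8.477,10.677) -> (-1.548,3.748) [heading=315, draw]
]
FD 3.8: (-1.548,3.748) -> (1.139,1.061) [heading=315, draw]
PD: pen down
LT 234: heading 315 -> 189
FD 9.1: (1.139,1.061) -> (-7.849,-0.363) [heading=189, draw]
RT 228: heading 189 -> 321
Final: pos=(-7.849,-0.363), heading=321, 14 segment(s) drawn

Segment endpoints: x in {-8.477, -8.477, -7.849, -1.548, -1.548, 0, 1.139, 1.564, 1.564, 2.2, 2.554, 5.665, 5.665, 8.3, 12.594}, y in {-10.394, -3.465, -3.465, -0.363, -0.354, 0, 0.636, 0.636, 1.061, 3.748, 3.748, 10.677, 10.677}
xmin=-8.477, ymin=-10.394, xmax=12.594, ymax=10.677

Answer: -8.477 -10.394 12.594 10.677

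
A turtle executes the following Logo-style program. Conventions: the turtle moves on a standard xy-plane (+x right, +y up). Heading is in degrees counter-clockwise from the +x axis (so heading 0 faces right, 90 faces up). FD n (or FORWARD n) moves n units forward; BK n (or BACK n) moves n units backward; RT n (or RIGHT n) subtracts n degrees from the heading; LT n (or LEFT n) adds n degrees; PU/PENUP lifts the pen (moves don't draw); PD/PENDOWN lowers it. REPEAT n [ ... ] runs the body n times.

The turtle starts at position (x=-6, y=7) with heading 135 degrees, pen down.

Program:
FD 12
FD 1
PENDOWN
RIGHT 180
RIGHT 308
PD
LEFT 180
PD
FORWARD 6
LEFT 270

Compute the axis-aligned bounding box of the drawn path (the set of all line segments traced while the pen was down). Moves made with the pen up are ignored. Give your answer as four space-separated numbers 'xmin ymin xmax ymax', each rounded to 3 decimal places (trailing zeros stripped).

Executing turtle program step by step:
Start: pos=(-6,7), heading=135, pen down
FD 12: (-6,7) -> (-14.485,15.485) [heading=135, draw]
FD 1: (-14.485,15.485) -> (-15.192,16.192) [heading=135, draw]
PD: pen down
RT 180: heading 135 -> 315
RT 308: heading 315 -> 7
PD: pen down
LT 180: heading 7 -> 187
PD: pen down
FD 6: (-15.192,16.192) -> (-21.148,15.461) [heading=187, draw]
LT 270: heading 187 -> 97
Final: pos=(-21.148,15.461), heading=97, 3 segment(s) drawn

Segment endpoints: x in {-21.148, -15.192, -14.485, -6}, y in {7, 15.461, 15.485, 16.192}
xmin=-21.148, ymin=7, xmax=-6, ymax=16.192

Answer: -21.148 7 -6 16.192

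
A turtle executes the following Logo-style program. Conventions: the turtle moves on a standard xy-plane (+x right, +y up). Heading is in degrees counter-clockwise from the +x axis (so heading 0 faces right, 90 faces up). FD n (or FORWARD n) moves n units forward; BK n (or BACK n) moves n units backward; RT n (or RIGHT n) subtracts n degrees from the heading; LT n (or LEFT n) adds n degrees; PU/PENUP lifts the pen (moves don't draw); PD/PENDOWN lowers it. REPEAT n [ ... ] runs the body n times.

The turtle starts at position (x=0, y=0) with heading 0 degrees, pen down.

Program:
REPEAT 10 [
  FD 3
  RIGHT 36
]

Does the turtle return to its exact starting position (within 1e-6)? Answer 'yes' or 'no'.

Executing turtle program step by step:
Start: pos=(0,0), heading=0, pen down
REPEAT 10 [
  -- iteration 1/10 --
  FD 3: (0,0) -> (3,0) [heading=0, draw]
  RT 36: heading 0 -> 324
  -- iteration 2/10 --
  FD 3: (3,0) -> (5.427,-1.763) [heading=324, draw]
  RT 36: heading 324 -> 288
  -- iteration 3/10 --
  FD 3: (5.427,-1.763) -> (6.354,-4.617) [heading=288, draw]
  RT 36: heading 288 -> 252
  -- iteration 4/10 --
  FD 3: (6.354,-4.617) -> (5.427,-7.47) [heading=252, draw]
  RT 36: heading 252 -> 216
  -- iteration 5/10 --
  FD 3: (5.427,-7.47) -> (3,-9.233) [heading=216, draw]
  RT 36: heading 216 -> 180
  -- iteration 6/10 --
  FD 3: (3,-9.233) -> (0,-9.233) [heading=180, draw]
  RT 36: heading 180 -> 144
  -- iteration 7/10 --
  FD 3: (0,-9.233) -> (-2.427,-7.47) [heading=144, draw]
  RT 36: heading 144 -> 108
  -- iteration 8/10 --
  FD 3: (-2.427,-7.47) -> (-3.354,-4.617) [heading=108, draw]
  RT 36: heading 108 -> 72
  -- iteration 9/10 --
  FD 3: (-3.354,-4.617) -> (-2.427,-1.763) [heading=72, draw]
  RT 36: heading 72 -> 36
  -- iteration 10/10 --
  FD 3: (-2.427,-1.763) -> (0,0) [heading=36, draw]
  RT 36: heading 36 -> 0
]
Final: pos=(0,0), heading=0, 10 segment(s) drawn

Start position: (0, 0)
Final position: (0, 0)
Distance = 0; < 1e-6 -> CLOSED

Answer: yes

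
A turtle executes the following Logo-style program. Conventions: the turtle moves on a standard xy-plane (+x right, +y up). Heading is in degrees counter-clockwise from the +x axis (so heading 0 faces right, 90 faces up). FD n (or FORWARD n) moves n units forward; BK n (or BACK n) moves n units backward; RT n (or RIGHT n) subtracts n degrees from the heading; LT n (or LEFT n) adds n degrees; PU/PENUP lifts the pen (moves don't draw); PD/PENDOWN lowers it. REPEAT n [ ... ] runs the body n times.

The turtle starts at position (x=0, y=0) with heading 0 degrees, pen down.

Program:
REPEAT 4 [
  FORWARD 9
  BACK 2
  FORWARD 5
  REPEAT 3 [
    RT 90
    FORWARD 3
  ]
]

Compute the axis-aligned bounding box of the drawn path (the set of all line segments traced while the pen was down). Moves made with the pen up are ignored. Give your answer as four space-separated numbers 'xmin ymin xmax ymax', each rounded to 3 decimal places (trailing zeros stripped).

Executing turtle program step by step:
Start: pos=(0,0), heading=0, pen down
REPEAT 4 [
  -- iteration 1/4 --
  FD 9: (0,0) -> (9,0) [heading=0, draw]
  BK 2: (9,0) -> (7,0) [heading=0, draw]
  FD 5: (7,0) -> (12,0) [heading=0, draw]
  REPEAT 3 [
    -- iteration 1/3 --
    RT 90: heading 0 -> 270
    FD 3: (12,0) -> (12,-3) [heading=270, draw]
    -- iteration 2/3 --
    RT 90: heading 270 -> 180
    FD 3: (12,-3) -> (9,-3) [heading=180, draw]
    -- iteration 3/3 --
    RT 90: heading 180 -> 90
    FD 3: (9,-3) -> (9,0) [heading=90, draw]
  ]
  -- iteration 2/4 --
  FD 9: (9,0) -> (9,9) [heading=90, draw]
  BK 2: (9,9) -> (9,7) [heading=90, draw]
  FD 5: (9,7) -> (9,12) [heading=90, draw]
  REPEAT 3 [
    -- iteration 1/3 --
    RT 90: heading 90 -> 0
    FD 3: (9,12) -> (12,12) [heading=0, draw]
    -- iteration 2/3 --
    RT 90: heading 0 -> 270
    FD 3: (12,12) -> (12,9) [heading=270, draw]
    -- iteration 3/3 --
    RT 90: heading 270 -> 180
    FD 3: (12,9) -> (9,9) [heading=180, draw]
  ]
  -- iteration 3/4 --
  FD 9: (9,9) -> (0,9) [heading=180, draw]
  BK 2: (0,9) -> (2,9) [heading=180, draw]
  FD 5: (2,9) -> (-3,9) [heading=180, draw]
  REPEAT 3 [
    -- iteration 1/3 --
    RT 90: heading 180 -> 90
    FD 3: (-3,9) -> (-3,12) [heading=90, draw]
    -- iteration 2/3 --
    RT 90: heading 90 -> 0
    FD 3: (-3,12) -> (0,12) [heading=0, draw]
    -- iteration 3/3 --
    RT 90: heading 0 -> 270
    FD 3: (0,12) -> (0,9) [heading=270, draw]
  ]
  -- iteration 4/4 --
  FD 9: (0,9) -> (0,0) [heading=270, draw]
  BK 2: (0,0) -> (0,2) [heading=270, draw]
  FD 5: (0,2) -> (0,-3) [heading=270, draw]
  REPEAT 3 [
    -- iteration 1/3 --
    RT 90: heading 270 -> 180
    FD 3: (0,-3) -> (-3,-3) [heading=180, draw]
    -- iteration 2/3 --
    RT 90: heading 180 -> 90
    FD 3: (-3,-3) -> (-3,0) [heading=90, draw]
    -- iteration 3/3 --
    RT 90: heading 90 -> 0
    FD 3: (-3,0) -> (0,0) [heading=0, draw]
  ]
]
Final: pos=(0,0), heading=0, 24 segment(s) drawn

Segment endpoints: x in {-3, -3, -3, -3, 0, 0, 0, 0, 0, 0, 0, 0, 2, 7, 9, 9, 9, 12, 12, 12}, y in {-3, -3, -3, -3, 0, 0, 0, 0, 0, 2, 7, 9, 9, 9, 9, 12, 12, 12}
xmin=-3, ymin=-3, xmax=12, ymax=12

Answer: -3 -3 12 12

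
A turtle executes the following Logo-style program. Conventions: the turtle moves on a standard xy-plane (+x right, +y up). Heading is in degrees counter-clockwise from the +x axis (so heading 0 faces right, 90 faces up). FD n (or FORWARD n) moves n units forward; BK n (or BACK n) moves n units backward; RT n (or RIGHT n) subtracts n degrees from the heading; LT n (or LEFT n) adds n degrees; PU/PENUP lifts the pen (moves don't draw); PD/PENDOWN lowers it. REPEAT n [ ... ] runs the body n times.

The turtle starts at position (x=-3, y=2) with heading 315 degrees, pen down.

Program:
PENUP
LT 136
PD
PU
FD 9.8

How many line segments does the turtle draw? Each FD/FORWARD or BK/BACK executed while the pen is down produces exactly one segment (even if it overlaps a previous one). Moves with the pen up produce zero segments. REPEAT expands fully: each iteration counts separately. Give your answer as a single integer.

Answer: 0

Derivation:
Executing turtle program step by step:
Start: pos=(-3,2), heading=315, pen down
PU: pen up
LT 136: heading 315 -> 91
PD: pen down
PU: pen up
FD 9.8: (-3,2) -> (-3.171,11.799) [heading=91, move]
Final: pos=(-3.171,11.799), heading=91, 0 segment(s) drawn
Segments drawn: 0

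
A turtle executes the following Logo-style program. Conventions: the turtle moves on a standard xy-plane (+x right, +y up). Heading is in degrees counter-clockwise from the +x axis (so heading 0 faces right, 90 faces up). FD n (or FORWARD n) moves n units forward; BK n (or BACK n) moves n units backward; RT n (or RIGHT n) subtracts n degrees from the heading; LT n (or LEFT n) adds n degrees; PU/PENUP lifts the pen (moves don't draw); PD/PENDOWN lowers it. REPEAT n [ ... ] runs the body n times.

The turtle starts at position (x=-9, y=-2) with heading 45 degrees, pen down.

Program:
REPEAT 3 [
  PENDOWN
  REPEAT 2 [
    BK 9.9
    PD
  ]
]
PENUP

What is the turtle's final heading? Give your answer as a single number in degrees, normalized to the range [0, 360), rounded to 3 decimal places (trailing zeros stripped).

Answer: 45

Derivation:
Executing turtle program step by step:
Start: pos=(-9,-2), heading=45, pen down
REPEAT 3 [
  -- iteration 1/3 --
  PD: pen down
  REPEAT 2 [
    -- iteration 1/2 --
    BK 9.9: (-9,-2) -> (-16,-9) [heading=45, draw]
    PD: pen down
    -- iteration 2/2 --
    BK 9.9: (-16,-9) -> (-23.001,-16.001) [heading=45, draw]
    PD: pen down
  ]
  -- iteration 2/3 --
  PD: pen down
  REPEAT 2 [
    -- iteration 1/2 --
    BK 9.9: (-23.001,-16.001) -> (-30.001,-23.001) [heading=45, draw]
    PD: pen down
    -- iteration 2/2 --
    BK 9.9: (-30.001,-23.001) -> (-37.001,-30.001) [heading=45, draw]
    PD: pen down
  ]
  -- iteration 3/3 --
  PD: pen down
  REPEAT 2 [
    -- iteration 1/2 --
    BK 9.9: (-37.001,-30.001) -> (-44.002,-37.002) [heading=45, draw]
    PD: pen down
    -- iteration 2/2 --
    BK 9.9: (-44.002,-37.002) -> (-51.002,-44.002) [heading=45, draw]
    PD: pen down
  ]
]
PU: pen up
Final: pos=(-51.002,-44.002), heading=45, 6 segment(s) drawn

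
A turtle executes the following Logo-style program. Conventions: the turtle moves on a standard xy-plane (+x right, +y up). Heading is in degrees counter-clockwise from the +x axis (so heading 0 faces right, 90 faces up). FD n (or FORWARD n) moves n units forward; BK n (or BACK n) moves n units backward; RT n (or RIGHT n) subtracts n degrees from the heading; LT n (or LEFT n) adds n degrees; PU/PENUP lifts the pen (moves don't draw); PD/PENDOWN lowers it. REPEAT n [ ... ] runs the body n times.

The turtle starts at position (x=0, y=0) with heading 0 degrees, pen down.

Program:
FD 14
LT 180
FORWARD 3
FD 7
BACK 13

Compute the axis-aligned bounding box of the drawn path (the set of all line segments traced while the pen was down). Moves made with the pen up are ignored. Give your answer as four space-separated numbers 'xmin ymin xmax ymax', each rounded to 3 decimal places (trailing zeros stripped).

Executing turtle program step by step:
Start: pos=(0,0), heading=0, pen down
FD 14: (0,0) -> (14,0) [heading=0, draw]
LT 180: heading 0 -> 180
FD 3: (14,0) -> (11,0) [heading=180, draw]
FD 7: (11,0) -> (4,0) [heading=180, draw]
BK 13: (4,0) -> (17,0) [heading=180, draw]
Final: pos=(17,0), heading=180, 4 segment(s) drawn

Segment endpoints: x in {0, 4, 11, 14, 17}, y in {0, 0, 0, 0}
xmin=0, ymin=0, xmax=17, ymax=0

Answer: 0 0 17 0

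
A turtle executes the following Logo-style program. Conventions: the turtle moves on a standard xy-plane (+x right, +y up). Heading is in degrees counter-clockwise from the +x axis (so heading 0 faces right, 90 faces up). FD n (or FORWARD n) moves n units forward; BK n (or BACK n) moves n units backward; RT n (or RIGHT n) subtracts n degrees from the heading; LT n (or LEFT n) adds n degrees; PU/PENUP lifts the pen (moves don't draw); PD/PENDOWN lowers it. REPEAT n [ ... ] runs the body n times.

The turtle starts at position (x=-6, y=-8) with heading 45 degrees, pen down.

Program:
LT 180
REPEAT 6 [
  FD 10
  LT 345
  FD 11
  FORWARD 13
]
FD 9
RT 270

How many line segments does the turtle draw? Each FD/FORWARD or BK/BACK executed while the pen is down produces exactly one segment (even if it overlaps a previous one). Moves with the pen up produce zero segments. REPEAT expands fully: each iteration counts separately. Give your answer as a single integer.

Answer: 19

Derivation:
Executing turtle program step by step:
Start: pos=(-6,-8), heading=45, pen down
LT 180: heading 45 -> 225
REPEAT 6 [
  -- iteration 1/6 --
  FD 10: (-6,-8) -> (-13.071,-15.071) [heading=225, draw]
  LT 345: heading 225 -> 210
  FD 11: (-13.071,-15.071) -> (-22.597,-20.571) [heading=210, draw]
  FD 13: (-22.597,-20.571) -> (-33.856,-27.071) [heading=210, draw]
  -- iteration 2/6 --
  FD 10: (-33.856,-27.071) -> (-42.516,-32.071) [heading=210, draw]
  LT 345: heading 210 -> 195
  FD 11: (-42.516,-32.071) -> (-53.141,-34.918) [heading=195, draw]
  FD 13: (-53.141,-34.918) -> (-65.698,-38.283) [heading=195, draw]
  -- iteration 3/6 --
  FD 10: (-65.698,-38.283) -> (-75.357,-40.871) [heading=195, draw]
  LT 345: heading 195 -> 180
  FD 11: (-75.357,-40.871) -> (-86.357,-40.871) [heading=180, draw]
  FD 13: (-86.357,-40.871) -> (-99.357,-40.871) [heading=180, draw]
  -- iteration 4/6 --
  FD 10: (-99.357,-40.871) -> (-109.357,-40.871) [heading=180, draw]
  LT 345: heading 180 -> 165
  FD 11: (-109.357,-40.871) -> (-119.983,-38.024) [heading=165, draw]
  FD 13: (-119.983,-38.024) -> (-132.54,-34.659) [heading=165, draw]
  -- iteration 5/6 --
  FD 10: (-132.54,-34.659) -> (-142.199,-32.071) [heading=165, draw]
  LT 345: heading 165 -> 150
  FD 11: (-142.199,-32.071) -> (-151.725,-26.571) [heading=150, draw]
  FD 13: (-151.725,-26.571) -> (-162.983,-20.071) [heading=150, draw]
  -- iteration 6/6 --
  FD 10: (-162.983,-20.071) -> (-171.644,-15.071) [heading=150, draw]
  LT 345: heading 150 -> 135
  FD 11: (-171.644,-15.071) -> (-179.422,-7.293) [heading=135, draw]
  FD 13: (-179.422,-7.293) -> (-188.614,1.899) [heading=135, draw]
]
FD 9: (-188.614,1.899) -> (-194.978,8.263) [heading=135, draw]
RT 270: heading 135 -> 225
Final: pos=(-194.978,8.263), heading=225, 19 segment(s) drawn
Segments drawn: 19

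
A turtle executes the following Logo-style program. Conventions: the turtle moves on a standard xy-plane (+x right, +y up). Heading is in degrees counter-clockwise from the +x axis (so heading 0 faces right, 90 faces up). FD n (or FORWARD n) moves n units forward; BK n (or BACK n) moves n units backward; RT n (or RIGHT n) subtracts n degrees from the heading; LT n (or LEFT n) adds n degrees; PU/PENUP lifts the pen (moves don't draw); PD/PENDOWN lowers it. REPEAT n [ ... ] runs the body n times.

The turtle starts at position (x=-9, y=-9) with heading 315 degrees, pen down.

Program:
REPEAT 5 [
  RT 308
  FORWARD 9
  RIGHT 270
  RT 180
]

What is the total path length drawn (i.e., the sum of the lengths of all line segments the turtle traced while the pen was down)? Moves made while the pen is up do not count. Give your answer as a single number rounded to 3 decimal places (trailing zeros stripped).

Answer: 45

Derivation:
Executing turtle program step by step:
Start: pos=(-9,-9), heading=315, pen down
REPEAT 5 [
  -- iteration 1/5 --
  RT 308: heading 315 -> 7
  FD 9: (-9,-9) -> (-0.067,-7.903) [heading=7, draw]
  RT 270: heading 7 -> 97
  RT 180: heading 97 -> 277
  -- iteration 2/5 --
  RT 308: heading 277 -> 329
  FD 9: (-0.067,-7.903) -> (7.647,-12.539) [heading=329, draw]
  RT 270: heading 329 -> 59
  RT 180: heading 59 -> 239
  -- iteration 3/5 --
  RT 308: heading 239 -> 291
  FD 9: (7.647,-12.539) -> (10.873,-20.941) [heading=291, draw]
  RT 270: heading 291 -> 21
  RT 180: heading 21 -> 201
  -- iteration 4/5 --
  RT 308: heading 201 -> 253
  FD 9: (10.873,-20.941) -> (8.241,-29.547) [heading=253, draw]
  RT 270: heading 253 -> 343
  RT 180: heading 343 -> 163
  -- iteration 5/5 --
  RT 308: heading 163 -> 215
  FD 9: (8.241,-29.547) -> (0.869,-34.71) [heading=215, draw]
  RT 270: heading 215 -> 305
  RT 180: heading 305 -> 125
]
Final: pos=(0.869,-34.71), heading=125, 5 segment(s) drawn

Segment lengths:
  seg 1: (-9,-9) -> (-0.067,-7.903), length = 9
  seg 2: (-0.067,-7.903) -> (7.647,-12.539), length = 9
  seg 3: (7.647,-12.539) -> (10.873,-20.941), length = 9
  seg 4: (10.873,-20.941) -> (8.241,-29.547), length = 9
  seg 5: (8.241,-29.547) -> (0.869,-34.71), length = 9
Total = 45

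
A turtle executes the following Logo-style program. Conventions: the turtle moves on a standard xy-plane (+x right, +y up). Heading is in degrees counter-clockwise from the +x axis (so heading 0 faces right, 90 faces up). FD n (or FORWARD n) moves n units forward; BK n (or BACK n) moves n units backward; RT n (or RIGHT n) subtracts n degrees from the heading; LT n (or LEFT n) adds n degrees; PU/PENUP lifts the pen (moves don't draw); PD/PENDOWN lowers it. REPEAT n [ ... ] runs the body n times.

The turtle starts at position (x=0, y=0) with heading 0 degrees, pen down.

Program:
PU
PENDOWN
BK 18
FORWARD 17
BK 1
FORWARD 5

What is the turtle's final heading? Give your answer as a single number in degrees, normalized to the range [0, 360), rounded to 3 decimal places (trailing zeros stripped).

Answer: 0

Derivation:
Executing turtle program step by step:
Start: pos=(0,0), heading=0, pen down
PU: pen up
PD: pen down
BK 18: (0,0) -> (-18,0) [heading=0, draw]
FD 17: (-18,0) -> (-1,0) [heading=0, draw]
BK 1: (-1,0) -> (-2,0) [heading=0, draw]
FD 5: (-2,0) -> (3,0) [heading=0, draw]
Final: pos=(3,0), heading=0, 4 segment(s) drawn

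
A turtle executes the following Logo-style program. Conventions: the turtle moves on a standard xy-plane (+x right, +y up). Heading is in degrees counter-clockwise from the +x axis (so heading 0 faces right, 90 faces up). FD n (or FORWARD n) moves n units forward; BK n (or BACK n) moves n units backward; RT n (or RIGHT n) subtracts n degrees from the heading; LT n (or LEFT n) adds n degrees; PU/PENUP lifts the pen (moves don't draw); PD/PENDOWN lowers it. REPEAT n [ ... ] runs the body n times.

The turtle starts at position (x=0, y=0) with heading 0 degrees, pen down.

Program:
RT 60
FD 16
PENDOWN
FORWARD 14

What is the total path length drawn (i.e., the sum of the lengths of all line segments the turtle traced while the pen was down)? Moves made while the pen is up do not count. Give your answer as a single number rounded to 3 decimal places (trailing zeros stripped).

Answer: 30

Derivation:
Executing turtle program step by step:
Start: pos=(0,0), heading=0, pen down
RT 60: heading 0 -> 300
FD 16: (0,0) -> (8,-13.856) [heading=300, draw]
PD: pen down
FD 14: (8,-13.856) -> (15,-25.981) [heading=300, draw]
Final: pos=(15,-25.981), heading=300, 2 segment(s) drawn

Segment lengths:
  seg 1: (0,0) -> (8,-13.856), length = 16
  seg 2: (8,-13.856) -> (15,-25.981), length = 14
Total = 30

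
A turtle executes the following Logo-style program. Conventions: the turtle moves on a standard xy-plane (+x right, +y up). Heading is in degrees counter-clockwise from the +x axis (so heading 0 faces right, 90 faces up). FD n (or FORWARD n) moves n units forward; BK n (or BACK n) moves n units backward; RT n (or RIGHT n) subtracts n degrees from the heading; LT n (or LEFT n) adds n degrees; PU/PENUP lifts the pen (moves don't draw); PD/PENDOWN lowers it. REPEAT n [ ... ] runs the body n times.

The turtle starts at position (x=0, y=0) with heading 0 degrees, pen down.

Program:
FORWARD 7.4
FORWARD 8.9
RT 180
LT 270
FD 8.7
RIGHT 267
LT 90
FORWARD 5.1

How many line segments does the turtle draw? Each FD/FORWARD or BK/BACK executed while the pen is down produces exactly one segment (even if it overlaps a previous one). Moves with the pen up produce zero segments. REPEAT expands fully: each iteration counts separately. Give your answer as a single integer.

Answer: 4

Derivation:
Executing turtle program step by step:
Start: pos=(0,0), heading=0, pen down
FD 7.4: (0,0) -> (7.4,0) [heading=0, draw]
FD 8.9: (7.4,0) -> (16.3,0) [heading=0, draw]
RT 180: heading 0 -> 180
LT 270: heading 180 -> 90
FD 8.7: (16.3,0) -> (16.3,8.7) [heading=90, draw]
RT 267: heading 90 -> 183
LT 90: heading 183 -> 273
FD 5.1: (16.3,8.7) -> (16.567,3.607) [heading=273, draw]
Final: pos=(16.567,3.607), heading=273, 4 segment(s) drawn
Segments drawn: 4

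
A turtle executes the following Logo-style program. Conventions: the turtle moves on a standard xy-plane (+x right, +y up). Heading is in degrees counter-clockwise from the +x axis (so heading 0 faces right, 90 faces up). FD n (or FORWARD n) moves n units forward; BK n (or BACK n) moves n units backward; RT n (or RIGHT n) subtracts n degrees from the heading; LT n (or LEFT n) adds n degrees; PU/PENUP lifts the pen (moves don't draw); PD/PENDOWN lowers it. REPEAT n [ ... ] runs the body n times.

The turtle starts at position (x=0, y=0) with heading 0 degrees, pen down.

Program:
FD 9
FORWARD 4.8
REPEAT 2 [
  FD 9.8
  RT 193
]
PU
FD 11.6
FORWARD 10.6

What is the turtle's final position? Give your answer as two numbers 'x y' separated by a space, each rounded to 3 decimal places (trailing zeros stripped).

Executing turtle program step by step:
Start: pos=(0,0), heading=0, pen down
FD 9: (0,0) -> (9,0) [heading=0, draw]
FD 4.8: (9,0) -> (13.8,0) [heading=0, draw]
REPEAT 2 [
  -- iteration 1/2 --
  FD 9.8: (13.8,0) -> (23.6,0) [heading=0, draw]
  RT 193: heading 0 -> 167
  -- iteration 2/2 --
  FD 9.8: (23.6,0) -> (14.051,2.205) [heading=167, draw]
  RT 193: heading 167 -> 334
]
PU: pen up
FD 11.6: (14.051,2.205) -> (24.477,-2.881) [heading=334, move]
FD 10.6: (24.477,-2.881) -> (34.004,-7.527) [heading=334, move]
Final: pos=(34.004,-7.527), heading=334, 4 segment(s) drawn

Answer: 34.004 -7.527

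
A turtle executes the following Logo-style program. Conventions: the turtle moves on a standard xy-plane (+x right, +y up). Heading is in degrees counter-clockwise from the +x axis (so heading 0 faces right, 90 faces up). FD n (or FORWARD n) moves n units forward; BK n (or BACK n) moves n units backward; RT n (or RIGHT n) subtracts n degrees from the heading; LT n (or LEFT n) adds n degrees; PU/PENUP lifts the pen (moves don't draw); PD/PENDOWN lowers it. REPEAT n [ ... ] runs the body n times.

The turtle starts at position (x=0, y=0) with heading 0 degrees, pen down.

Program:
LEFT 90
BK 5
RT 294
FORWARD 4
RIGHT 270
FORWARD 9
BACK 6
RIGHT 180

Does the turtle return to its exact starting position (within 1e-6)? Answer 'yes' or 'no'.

Executing turtle program step by step:
Start: pos=(0,0), heading=0, pen down
LT 90: heading 0 -> 90
BK 5: (0,0) -> (0,-5) [heading=90, draw]
RT 294: heading 90 -> 156
FD 4: (0,-5) -> (-3.654,-3.373) [heading=156, draw]
RT 270: heading 156 -> 246
FD 9: (-3.654,-3.373) -> (-7.315,-11.595) [heading=246, draw]
BK 6: (-7.315,-11.595) -> (-4.874,-6.114) [heading=246, draw]
RT 180: heading 246 -> 66
Final: pos=(-4.874,-6.114), heading=66, 4 segment(s) drawn

Start position: (0, 0)
Final position: (-4.874, -6.114)
Distance = 7.819; >= 1e-6 -> NOT closed

Answer: no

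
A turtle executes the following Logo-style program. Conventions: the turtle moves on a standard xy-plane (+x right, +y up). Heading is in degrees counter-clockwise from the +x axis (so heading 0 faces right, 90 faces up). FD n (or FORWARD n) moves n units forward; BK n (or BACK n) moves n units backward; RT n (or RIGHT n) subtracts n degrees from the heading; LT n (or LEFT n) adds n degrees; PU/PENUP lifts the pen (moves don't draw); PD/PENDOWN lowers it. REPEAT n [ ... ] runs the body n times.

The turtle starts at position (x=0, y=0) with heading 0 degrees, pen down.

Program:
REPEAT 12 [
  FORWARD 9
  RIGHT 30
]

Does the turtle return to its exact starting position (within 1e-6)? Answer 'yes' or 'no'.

Executing turtle program step by step:
Start: pos=(0,0), heading=0, pen down
REPEAT 12 [
  -- iteration 1/12 --
  FD 9: (0,0) -> (9,0) [heading=0, draw]
  RT 30: heading 0 -> 330
  -- iteration 2/12 --
  FD 9: (9,0) -> (16.794,-4.5) [heading=330, draw]
  RT 30: heading 330 -> 300
  -- iteration 3/12 --
  FD 9: (16.794,-4.5) -> (21.294,-12.294) [heading=300, draw]
  RT 30: heading 300 -> 270
  -- iteration 4/12 --
  FD 9: (21.294,-12.294) -> (21.294,-21.294) [heading=270, draw]
  RT 30: heading 270 -> 240
  -- iteration 5/12 --
  FD 9: (21.294,-21.294) -> (16.794,-29.088) [heading=240, draw]
  RT 30: heading 240 -> 210
  -- iteration 6/12 --
  FD 9: (16.794,-29.088) -> (9,-33.588) [heading=210, draw]
  RT 30: heading 210 -> 180
  -- iteration 7/12 --
  FD 9: (9,-33.588) -> (0,-33.588) [heading=180, draw]
  RT 30: heading 180 -> 150
  -- iteration 8/12 --
  FD 9: (0,-33.588) -> (-7.794,-29.088) [heading=150, draw]
  RT 30: heading 150 -> 120
  -- iteration 9/12 --
  FD 9: (-7.794,-29.088) -> (-12.294,-21.294) [heading=120, draw]
  RT 30: heading 120 -> 90
  -- iteration 10/12 --
  FD 9: (-12.294,-21.294) -> (-12.294,-12.294) [heading=90, draw]
  RT 30: heading 90 -> 60
  -- iteration 11/12 --
  FD 9: (-12.294,-12.294) -> (-7.794,-4.5) [heading=60, draw]
  RT 30: heading 60 -> 30
  -- iteration 12/12 --
  FD 9: (-7.794,-4.5) -> (0,0) [heading=30, draw]
  RT 30: heading 30 -> 0
]
Final: pos=(0,0), heading=0, 12 segment(s) drawn

Start position: (0, 0)
Final position: (0, 0)
Distance = 0; < 1e-6 -> CLOSED

Answer: yes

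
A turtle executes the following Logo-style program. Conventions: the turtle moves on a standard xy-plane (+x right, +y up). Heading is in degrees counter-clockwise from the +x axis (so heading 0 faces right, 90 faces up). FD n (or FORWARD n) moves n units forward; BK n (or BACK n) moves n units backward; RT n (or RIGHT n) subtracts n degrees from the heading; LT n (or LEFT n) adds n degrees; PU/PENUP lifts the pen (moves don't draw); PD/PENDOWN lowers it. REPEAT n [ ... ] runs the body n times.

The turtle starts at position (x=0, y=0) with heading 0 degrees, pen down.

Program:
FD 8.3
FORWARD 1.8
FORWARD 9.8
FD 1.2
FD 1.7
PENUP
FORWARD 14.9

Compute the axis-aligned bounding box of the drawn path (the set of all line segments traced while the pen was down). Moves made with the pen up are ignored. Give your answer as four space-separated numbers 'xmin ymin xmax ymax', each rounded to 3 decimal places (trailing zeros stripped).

Executing turtle program step by step:
Start: pos=(0,0), heading=0, pen down
FD 8.3: (0,0) -> (8.3,0) [heading=0, draw]
FD 1.8: (8.3,0) -> (10.1,0) [heading=0, draw]
FD 9.8: (10.1,0) -> (19.9,0) [heading=0, draw]
FD 1.2: (19.9,0) -> (21.1,0) [heading=0, draw]
FD 1.7: (21.1,0) -> (22.8,0) [heading=0, draw]
PU: pen up
FD 14.9: (22.8,0) -> (37.7,0) [heading=0, move]
Final: pos=(37.7,0), heading=0, 5 segment(s) drawn

Segment endpoints: x in {0, 8.3, 10.1, 19.9, 21.1, 22.8}, y in {0}
xmin=0, ymin=0, xmax=22.8, ymax=0

Answer: 0 0 22.8 0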